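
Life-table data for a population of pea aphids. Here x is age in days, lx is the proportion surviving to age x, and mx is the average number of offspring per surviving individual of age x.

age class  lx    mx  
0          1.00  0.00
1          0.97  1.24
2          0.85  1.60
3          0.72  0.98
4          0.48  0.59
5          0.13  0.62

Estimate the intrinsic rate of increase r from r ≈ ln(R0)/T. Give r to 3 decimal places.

0.618

R0 = Σ lx·mx = 0 + 1.2028 + 1.36 + 0.7056 + 0.2832 + 0.0806 = 3.6322
Σ x·lx·mx = 7.5754; T = 7.5754/3.6322 = 2.08562…
r ≈ ln(R0)/T = ln(3.6322)/2.08562… = 0.61844… → 0.618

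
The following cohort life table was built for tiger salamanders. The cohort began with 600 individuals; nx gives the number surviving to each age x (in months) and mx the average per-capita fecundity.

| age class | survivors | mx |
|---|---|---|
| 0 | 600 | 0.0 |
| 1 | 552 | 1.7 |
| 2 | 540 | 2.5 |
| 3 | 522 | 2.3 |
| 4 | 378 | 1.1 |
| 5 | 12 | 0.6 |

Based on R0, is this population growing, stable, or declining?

growing

lx = nx/n0 = nx/600: 1, 0.92, 0.9, 0.87, 0.63, 0.02
R0 = Σ lx·mx = 0 + 1.564 + 2.25 + 2.001 + 0.693 + 0.012 = 6.52
R0 > 1, so the population is growing.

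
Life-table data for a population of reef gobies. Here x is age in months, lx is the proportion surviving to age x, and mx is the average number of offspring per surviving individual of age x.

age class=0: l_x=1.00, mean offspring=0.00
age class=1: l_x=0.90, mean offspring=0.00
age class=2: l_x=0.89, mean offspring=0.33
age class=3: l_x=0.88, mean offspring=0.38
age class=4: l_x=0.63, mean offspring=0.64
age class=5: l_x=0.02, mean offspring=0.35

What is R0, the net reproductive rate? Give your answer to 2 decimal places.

1.04

lx·mx by age: 0, 0, 0.2937, 0.3344, 0.4032, 0.007
R0 = Σ lx·mx = 1.0383 → 1.04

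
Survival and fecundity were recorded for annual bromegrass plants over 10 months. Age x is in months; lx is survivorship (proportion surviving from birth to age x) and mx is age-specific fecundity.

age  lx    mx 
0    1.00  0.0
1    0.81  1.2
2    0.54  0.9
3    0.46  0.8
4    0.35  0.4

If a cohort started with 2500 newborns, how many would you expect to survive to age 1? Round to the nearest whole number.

Expected survivors = N0 · l_1 = 2500 × 0.81 = 2025 → 2025

2025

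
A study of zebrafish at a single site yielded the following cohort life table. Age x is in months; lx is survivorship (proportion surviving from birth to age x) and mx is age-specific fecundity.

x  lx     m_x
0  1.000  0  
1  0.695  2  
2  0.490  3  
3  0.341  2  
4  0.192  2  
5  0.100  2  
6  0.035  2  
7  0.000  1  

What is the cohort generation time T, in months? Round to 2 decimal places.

2.22

lx·mx: 0, 1.39, 1.47, 0.682, 0.384, 0.2, 0.07, 0 → R0 = 4.196
x·lx·mx: 0, 1.39, 2.94, 2.046, 1.536, 1, 0.42, 0 → Σ = 9.332
T = 9.332 / 4.196 = 2.224023… → 2.22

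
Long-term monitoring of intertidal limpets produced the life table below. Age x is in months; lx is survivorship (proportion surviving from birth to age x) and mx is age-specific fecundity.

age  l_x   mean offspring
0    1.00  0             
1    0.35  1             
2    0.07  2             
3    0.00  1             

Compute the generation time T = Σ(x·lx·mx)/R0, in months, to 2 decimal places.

lx·mx: 0, 0.35, 0.14, 0 → R0 = 0.49
x·lx·mx: 0, 0.35, 0.28, 0 → Σ = 0.63
T = 0.63 / 0.49 = 1.285714… → 1.29

1.29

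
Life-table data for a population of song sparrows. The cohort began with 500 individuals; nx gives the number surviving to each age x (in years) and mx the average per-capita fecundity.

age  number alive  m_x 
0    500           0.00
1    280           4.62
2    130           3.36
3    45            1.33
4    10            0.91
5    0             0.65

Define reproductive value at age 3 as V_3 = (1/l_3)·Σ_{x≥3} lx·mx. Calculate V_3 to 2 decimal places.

lx = nx/n0 = nx/500: 1, 0.56, 0.26, 0.09, 0.02, 0
lx·mx for x ≥ 3: 0.1197, 0.0182, 0 → sum = 0.1379
V_3 = 0.1379 / l_3 = 0.1379 / 0.09 = 1.532222… → 1.53

1.53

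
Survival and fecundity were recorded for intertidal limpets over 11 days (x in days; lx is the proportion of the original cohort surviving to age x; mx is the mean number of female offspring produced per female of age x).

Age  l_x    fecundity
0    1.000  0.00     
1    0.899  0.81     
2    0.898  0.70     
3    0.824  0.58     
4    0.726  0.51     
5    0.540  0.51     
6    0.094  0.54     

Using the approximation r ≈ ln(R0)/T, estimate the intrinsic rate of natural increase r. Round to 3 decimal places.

0.357

R0 = Σ lx·mx = 0 + 0.72819 + 0.6286 + 0.47792 + 0.37026 + 0.2754 + 0.05076 = 2.53113
Σ x·lx·mx = 6.58175; T = 6.58175/2.53113 = 2.60032…
r ≈ ln(R0)/T = ln(2.53113)/2.60032… = 0.35714… → 0.357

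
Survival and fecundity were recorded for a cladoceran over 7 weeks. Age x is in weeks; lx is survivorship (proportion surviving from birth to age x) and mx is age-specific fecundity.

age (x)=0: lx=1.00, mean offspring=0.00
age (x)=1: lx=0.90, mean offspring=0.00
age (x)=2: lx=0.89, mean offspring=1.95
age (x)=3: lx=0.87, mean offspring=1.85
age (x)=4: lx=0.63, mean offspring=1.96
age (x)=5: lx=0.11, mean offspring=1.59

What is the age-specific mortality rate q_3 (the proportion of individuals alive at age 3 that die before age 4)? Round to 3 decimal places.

q_3 = (l_3 − l_4) / l_3 = (0.87 − 0.63) / 0.87
     = 0.24 / 0.87 = 0.275862… → 0.276

0.276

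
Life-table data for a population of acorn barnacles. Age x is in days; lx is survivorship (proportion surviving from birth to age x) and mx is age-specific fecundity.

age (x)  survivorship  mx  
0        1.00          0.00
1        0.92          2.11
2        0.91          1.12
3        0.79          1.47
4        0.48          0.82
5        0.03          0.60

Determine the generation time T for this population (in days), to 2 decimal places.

2.01

lx·mx: 0, 1.9412, 1.0192, 1.1613, 0.3936, 0.018 → R0 = 4.5333
x·lx·mx: 0, 1.9412, 2.0384, 3.4839, 1.5744, 0.09 → Σ = 9.1279
T = 9.1279 / 4.5333 = 2.013522… → 2.01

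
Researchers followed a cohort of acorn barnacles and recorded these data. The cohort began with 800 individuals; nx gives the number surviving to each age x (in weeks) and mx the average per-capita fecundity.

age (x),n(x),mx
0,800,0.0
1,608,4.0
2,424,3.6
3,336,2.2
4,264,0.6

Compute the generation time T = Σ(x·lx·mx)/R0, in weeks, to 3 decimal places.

lx = nx/n0 = nx/800: 1, 0.76, 0.53, 0.42, 0.33
lx·mx: 0, 3.04, 1.908, 0.924, 0.198 → R0 = 6.07
x·lx·mx: 0, 3.04, 3.816, 2.772, 0.792 → Σ = 10.42
T = 10.42 / 6.07 = 1.716639… → 1.717

1.717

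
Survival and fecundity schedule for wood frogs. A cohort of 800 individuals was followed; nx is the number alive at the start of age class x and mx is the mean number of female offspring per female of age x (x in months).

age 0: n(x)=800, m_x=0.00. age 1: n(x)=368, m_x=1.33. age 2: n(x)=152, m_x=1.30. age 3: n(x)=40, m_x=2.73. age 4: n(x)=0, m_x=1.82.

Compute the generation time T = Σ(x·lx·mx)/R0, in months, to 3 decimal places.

lx = nx/n0 = nx/800: 1, 0.46, 0.19, 0.05, 0
lx·mx: 0, 0.6118, 0.247, 0.1365, 0 → R0 = 0.9953
x·lx·mx: 0, 0.6118, 0.494, 0.4095, 0 → Σ = 1.5153
T = 1.5153 / 0.9953 = 1.522456… → 1.522

1.522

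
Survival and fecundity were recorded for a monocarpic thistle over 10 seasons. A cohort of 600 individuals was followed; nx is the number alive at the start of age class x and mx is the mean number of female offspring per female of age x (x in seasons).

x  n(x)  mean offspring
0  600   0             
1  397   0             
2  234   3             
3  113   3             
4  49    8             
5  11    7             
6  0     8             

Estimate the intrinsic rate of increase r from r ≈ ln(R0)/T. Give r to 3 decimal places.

0.319

lx = nx/n0 = nx/600: 1, 0.66167…, 0.39, 0.18833…, 0.08167…, 0.01833…, 0
R0 = Σ lx·mx = 0 + 0 + 1.17 + 0.565… + 0.65333… + 0.12833… + 0 = 2.516667…
Σ x·lx·mx = 7.29…; T = 7.29…/2.516667… = 2.89669…
r ≈ ln(R0)/T = ln(2.516667…)/2.89669… = 0.31862… → 0.319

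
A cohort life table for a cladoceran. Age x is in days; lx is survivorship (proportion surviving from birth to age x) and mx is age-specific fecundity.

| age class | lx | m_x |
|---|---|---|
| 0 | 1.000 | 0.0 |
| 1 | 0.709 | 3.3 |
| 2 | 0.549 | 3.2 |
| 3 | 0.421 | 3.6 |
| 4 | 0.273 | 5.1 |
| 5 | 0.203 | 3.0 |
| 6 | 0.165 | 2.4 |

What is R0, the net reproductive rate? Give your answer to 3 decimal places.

8.009

lx·mx by age: 0, 2.3397, 1.7568, 1.5156, 1.3923, 0.609, 0.396
R0 = Σ lx·mx = 8.0094 → 8.009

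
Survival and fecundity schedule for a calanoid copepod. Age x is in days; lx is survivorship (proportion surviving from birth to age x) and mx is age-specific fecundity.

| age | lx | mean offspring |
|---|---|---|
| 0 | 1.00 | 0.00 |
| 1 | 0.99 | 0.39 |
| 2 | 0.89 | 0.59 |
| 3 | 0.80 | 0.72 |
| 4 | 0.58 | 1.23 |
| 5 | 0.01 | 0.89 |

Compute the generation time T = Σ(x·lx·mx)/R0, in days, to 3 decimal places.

2.744

lx·mx: 0, 0.3861, 0.5251, 0.576, 0.7134, 0.0089 → R0 = 2.2095
x·lx·mx: 0, 0.3861, 1.0502, 1.728, 2.8536, 0.0445 → Σ = 6.0624
T = 6.0624 / 2.2095 = 2.743788… → 2.744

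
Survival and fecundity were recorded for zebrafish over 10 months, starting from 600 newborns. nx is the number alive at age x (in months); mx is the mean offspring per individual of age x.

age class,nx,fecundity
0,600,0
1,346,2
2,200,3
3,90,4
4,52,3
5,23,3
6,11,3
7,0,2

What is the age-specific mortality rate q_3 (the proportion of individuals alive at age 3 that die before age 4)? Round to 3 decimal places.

lx = nx/n0 = nx/600: 1, 0.57667…, 0.33333…, 0.15, 0.08667…, 0.03833…, 0.01833…, 0
q_3 = (l_3 − l_4) / l_3 = (0.15 − 0.086667…) / 0.15
     = 0.063333… / 0.15 = 0.422222… → 0.422

0.422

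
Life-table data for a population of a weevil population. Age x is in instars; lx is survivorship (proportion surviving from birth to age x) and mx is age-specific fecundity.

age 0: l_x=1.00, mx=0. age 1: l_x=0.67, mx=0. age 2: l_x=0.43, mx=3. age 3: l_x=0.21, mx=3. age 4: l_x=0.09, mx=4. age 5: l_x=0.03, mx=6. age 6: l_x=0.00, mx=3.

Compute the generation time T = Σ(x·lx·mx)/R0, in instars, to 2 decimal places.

lx·mx: 0, 0, 1.29, 0.63, 0.36, 0.18, 0 → R0 = 2.46
x·lx·mx: 0, 0, 2.58, 1.89, 1.44, 0.9, 0 → Σ = 6.81
T = 6.81 / 2.46 = 2.768293… → 2.77

2.77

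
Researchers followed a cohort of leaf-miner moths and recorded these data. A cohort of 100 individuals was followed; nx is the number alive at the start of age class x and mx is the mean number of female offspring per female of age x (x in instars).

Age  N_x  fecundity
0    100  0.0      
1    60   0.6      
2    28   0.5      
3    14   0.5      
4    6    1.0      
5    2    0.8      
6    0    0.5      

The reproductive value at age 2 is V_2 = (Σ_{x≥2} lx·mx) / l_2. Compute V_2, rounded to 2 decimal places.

lx = nx/n0 = nx/100: 1, 0.6, 0.28, 0.14, 0.06, 0.02, 0
lx·mx for x ≥ 2: 0.14, 0.07, 0.06, 0.016, 0 → sum = 0.286
V_2 = 0.286 / l_2 = 0.286 / 0.28 = 1.021429… → 1.02

1.02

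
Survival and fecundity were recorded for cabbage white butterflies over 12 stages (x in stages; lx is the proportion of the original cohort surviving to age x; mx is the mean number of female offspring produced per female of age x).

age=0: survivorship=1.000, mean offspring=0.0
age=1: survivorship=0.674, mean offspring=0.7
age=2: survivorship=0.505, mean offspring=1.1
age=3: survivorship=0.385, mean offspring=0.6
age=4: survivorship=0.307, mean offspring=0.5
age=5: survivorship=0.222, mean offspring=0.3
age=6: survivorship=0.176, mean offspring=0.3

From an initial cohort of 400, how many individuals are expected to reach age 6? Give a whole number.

70

Expected survivors = N0 · l_6 = 400 × 0.176 = 70.4 → 70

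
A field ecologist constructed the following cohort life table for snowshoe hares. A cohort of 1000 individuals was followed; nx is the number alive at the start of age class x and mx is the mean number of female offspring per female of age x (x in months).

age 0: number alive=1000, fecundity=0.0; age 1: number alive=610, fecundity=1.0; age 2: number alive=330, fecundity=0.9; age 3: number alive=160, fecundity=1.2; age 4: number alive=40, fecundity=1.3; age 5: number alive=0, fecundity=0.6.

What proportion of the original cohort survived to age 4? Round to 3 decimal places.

0.040

l_4 = n_4/n_0 = 40/1000 = 0.04 → 0.040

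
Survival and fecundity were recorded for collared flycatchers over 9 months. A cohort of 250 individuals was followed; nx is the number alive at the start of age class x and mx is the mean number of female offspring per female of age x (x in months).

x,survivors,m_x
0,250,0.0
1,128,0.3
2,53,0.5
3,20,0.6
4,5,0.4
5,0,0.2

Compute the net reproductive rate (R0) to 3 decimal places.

0.316

lx = nx/n0 = nx/250: 1, 0.512, 0.212, 0.08, 0.02, 0
lx·mx by age: 0, 0.1536, 0.106, 0.048, 0.008, 0
R0 = Σ lx·mx = 0.3156 → 0.316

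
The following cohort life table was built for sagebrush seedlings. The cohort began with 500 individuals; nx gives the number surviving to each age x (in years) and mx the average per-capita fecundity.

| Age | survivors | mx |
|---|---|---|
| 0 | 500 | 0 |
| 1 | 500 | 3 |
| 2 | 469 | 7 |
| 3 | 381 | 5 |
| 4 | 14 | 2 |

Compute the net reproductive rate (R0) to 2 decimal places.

lx = nx/n0 = nx/500: 1, 1, 0.938, 0.762, 0.028
lx·mx by age: 0, 3, 6.566, 3.81, 0.056
R0 = Σ lx·mx = 13.432 → 13.43

13.43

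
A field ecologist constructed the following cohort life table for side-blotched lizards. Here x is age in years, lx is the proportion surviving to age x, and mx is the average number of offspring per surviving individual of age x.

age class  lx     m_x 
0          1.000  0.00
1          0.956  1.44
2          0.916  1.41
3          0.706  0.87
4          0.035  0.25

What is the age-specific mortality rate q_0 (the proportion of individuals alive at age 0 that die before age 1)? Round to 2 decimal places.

q_0 = (l_0 − l_1) / l_0 = (1 − 0.956) / 1
     = 0.044 / 1 = 0.044 → 0.04

0.04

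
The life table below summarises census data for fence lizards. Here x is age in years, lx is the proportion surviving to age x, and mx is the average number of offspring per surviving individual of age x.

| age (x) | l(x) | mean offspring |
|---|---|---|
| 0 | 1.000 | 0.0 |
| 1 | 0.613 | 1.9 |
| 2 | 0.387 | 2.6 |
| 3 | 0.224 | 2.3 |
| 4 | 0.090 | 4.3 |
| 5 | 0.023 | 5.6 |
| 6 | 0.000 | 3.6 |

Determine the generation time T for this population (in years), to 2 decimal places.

lx·mx: 0, 1.1647, 1.0062, 0.5152, 0.387, 0.1288, 0 → R0 = 3.2019
x·lx·mx: 0, 1.1647, 2.0124, 1.5456, 1.548, 0.644, 0 → Σ = 6.9147
T = 6.9147 / 3.2019 = 2.159562… → 2.16

2.16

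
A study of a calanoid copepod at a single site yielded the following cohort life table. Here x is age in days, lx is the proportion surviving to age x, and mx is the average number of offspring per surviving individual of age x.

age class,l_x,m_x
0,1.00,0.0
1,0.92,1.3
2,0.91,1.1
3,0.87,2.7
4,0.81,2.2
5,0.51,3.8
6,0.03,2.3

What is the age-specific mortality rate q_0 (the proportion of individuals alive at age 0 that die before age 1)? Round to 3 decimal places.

0.080

q_0 = (l_0 − l_1) / l_0 = (1 − 0.92) / 1
     = 0.08 / 1 = 0.08 → 0.080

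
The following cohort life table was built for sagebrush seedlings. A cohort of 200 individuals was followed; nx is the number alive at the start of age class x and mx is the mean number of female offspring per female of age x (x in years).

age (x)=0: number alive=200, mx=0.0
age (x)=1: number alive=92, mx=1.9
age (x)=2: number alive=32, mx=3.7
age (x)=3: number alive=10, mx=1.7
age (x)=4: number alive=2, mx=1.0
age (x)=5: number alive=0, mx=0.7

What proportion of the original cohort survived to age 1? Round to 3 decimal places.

l_1 = n_1/n_0 = 92/200 = 0.46 → 0.460

0.460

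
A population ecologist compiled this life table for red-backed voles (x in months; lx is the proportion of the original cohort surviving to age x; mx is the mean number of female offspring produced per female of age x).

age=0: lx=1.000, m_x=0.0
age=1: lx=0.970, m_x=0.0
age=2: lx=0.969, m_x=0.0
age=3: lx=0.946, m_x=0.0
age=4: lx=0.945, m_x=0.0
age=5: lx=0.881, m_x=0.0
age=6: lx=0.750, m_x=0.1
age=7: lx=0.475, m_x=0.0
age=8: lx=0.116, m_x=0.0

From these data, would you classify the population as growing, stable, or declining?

R0 = Σ lx·mx = 0 + 0 + 0 + 0 + 0 + 0 + 0.075 + 0 + 0 = 0.075
R0 < 1, so the population is declining.

declining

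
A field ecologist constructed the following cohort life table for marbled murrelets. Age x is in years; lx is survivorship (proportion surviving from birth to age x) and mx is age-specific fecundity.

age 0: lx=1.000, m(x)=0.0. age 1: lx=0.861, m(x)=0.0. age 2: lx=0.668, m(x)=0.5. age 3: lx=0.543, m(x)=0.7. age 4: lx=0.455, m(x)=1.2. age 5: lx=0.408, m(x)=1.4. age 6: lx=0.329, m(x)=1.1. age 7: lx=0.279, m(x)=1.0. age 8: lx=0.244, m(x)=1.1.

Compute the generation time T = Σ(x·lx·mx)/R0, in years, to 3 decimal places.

4.787

lx·mx: 0, 0, 0.334, 0.3801, 0.546, 0.5712, 0.3619, 0.279, 0.2684 → R0 = 2.7406
x·lx·mx: 0, 0, 0.668, 1.1403, 2.184, 2.856, 2.1714, 1.953, 2.1472 → Σ = 13.1199
T = 13.1199 / 2.7406 = 4.787236… → 4.787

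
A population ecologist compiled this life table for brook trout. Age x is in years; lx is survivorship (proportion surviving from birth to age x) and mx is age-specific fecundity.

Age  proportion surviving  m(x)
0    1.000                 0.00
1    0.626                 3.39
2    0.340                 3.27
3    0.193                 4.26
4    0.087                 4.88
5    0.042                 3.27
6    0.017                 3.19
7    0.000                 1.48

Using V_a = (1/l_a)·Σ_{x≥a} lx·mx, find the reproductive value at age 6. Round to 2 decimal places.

3.19

lx·mx for x ≥ 6: 0.05423, 0 → sum = 0.05423
V_6 = 0.05423 / l_6 = 0.05423 / 0.017 = 3.19 → 3.19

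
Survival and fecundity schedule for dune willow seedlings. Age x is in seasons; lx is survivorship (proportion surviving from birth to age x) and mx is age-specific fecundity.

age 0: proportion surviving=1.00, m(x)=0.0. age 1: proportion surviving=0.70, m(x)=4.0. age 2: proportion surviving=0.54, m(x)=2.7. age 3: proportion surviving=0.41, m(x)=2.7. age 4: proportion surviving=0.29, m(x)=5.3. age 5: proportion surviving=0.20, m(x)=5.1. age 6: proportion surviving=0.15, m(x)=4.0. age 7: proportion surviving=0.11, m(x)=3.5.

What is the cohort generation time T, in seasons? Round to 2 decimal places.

2.98

lx·mx: 0, 2.8, 1.458, 1.107, 1.537, 1.02, 0.6, 0.385 → R0 = 8.907
x·lx·mx: 0, 2.8, 2.916, 3.321, 6.148, 5.1, 3.6, 2.695 → Σ = 26.58
T = 26.58 / 8.907 = 2.98417… → 2.98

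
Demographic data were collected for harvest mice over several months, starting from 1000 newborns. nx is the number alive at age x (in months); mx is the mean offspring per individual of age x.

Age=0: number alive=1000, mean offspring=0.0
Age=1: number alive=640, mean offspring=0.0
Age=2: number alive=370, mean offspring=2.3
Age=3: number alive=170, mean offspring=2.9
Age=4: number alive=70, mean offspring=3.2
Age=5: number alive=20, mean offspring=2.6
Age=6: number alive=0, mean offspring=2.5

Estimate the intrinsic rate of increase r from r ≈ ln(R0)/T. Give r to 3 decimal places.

0.180

lx = nx/n0 = nx/1000: 1, 0.64, 0.37, 0.17, 0.07, 0.02, 0
R0 = Σ lx·mx = 0 + 0 + 0.851 + 0.493 + 0.224 + 0.052 + 0 = 1.62
Σ x·lx·mx = 4.337; T = 4.337/1.62 = 2.67716…
r ≈ ln(R0)/T = ln(1.62)/2.67716… = 0.1802… → 0.180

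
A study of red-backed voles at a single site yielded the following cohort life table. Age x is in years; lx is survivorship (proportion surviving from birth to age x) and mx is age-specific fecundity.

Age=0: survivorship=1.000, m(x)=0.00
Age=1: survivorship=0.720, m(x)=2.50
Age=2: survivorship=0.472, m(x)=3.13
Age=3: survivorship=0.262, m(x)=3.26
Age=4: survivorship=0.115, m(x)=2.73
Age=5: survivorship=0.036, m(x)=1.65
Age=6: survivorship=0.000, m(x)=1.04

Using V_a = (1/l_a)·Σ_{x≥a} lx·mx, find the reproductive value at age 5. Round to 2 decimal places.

1.65

lx·mx for x ≥ 5: 0.0594, 0 → sum = 0.0594
V_5 = 0.0594 / l_5 = 0.0594 / 0.036 = 1.65 → 1.65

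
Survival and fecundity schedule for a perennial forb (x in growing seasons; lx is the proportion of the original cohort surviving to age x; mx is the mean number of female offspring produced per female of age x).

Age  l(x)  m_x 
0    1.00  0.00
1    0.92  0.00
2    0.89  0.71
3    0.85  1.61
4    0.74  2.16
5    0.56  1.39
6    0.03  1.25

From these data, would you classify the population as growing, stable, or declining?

growing

R0 = Σ lx·mx = 0 + 0 + 0.6319 + 1.3685 + 1.5984 + 0.7784 + 0.0375 = 4.4147
R0 > 1, so the population is growing.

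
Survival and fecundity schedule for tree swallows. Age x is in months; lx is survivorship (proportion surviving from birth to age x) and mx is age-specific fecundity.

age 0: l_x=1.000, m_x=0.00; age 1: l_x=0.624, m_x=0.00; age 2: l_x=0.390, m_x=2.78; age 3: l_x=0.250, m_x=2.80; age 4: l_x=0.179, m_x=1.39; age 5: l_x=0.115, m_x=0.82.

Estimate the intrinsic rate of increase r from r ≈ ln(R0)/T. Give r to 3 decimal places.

R0 = Σ lx·mx = 0 + 0 + 1.0842 + 0.7 + 0.24881 + 0.0943 = 2.12731
Σ x·lx·mx = 5.73514; T = 5.73514/2.12731 = 2.69596…
r ≈ ln(R0)/T = ln(2.12731)/2.69596… = 0.28… → 0.280

0.280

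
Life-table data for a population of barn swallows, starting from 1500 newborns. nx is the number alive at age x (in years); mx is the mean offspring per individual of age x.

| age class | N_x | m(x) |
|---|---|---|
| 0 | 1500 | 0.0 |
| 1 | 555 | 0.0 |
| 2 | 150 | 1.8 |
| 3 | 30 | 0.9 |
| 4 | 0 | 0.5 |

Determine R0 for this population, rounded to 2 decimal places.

lx = nx/n0 = nx/1500: 1, 0.37, 0.1, 0.02, 0
lx·mx by age: 0, 0, 0.18, 0.018, 0
R0 = Σ lx·mx = 0.198 → 0.20

0.20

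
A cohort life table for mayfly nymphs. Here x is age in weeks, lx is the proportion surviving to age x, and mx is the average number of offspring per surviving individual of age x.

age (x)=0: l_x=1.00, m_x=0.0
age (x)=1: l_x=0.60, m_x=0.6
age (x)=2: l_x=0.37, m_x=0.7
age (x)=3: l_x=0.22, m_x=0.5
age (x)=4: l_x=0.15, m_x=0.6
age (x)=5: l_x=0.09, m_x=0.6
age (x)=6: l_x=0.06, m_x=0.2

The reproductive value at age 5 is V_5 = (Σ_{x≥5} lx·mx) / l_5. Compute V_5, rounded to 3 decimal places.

0.733

lx·mx for x ≥ 5: 0.054, 0.012 → sum = 0.066
V_5 = 0.066 / l_5 = 0.066 / 0.09 = 0.733333… → 0.733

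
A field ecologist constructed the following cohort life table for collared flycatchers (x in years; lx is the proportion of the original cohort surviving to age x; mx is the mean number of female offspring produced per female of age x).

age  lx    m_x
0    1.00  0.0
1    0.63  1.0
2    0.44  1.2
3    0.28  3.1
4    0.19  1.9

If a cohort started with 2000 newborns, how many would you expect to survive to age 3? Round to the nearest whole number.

560

Expected survivors = N0 · l_3 = 2000 × 0.28 = 560 → 560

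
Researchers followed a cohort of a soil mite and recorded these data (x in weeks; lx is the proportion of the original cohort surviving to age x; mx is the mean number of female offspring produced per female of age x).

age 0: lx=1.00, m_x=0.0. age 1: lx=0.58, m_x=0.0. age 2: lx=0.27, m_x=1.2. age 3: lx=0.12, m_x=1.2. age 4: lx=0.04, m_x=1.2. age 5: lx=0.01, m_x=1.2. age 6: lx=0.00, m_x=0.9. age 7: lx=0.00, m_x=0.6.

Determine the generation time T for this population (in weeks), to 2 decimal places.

2.52

lx·mx: 0, 0, 0.324, 0.144, 0.048, 0.012, 0, 0 → R0 = 0.528
x·lx·mx: 0, 0, 0.648, 0.432, 0.192, 0.06, 0, 0 → Σ = 1.332
T = 1.332 / 0.528 = 2.522727… → 2.52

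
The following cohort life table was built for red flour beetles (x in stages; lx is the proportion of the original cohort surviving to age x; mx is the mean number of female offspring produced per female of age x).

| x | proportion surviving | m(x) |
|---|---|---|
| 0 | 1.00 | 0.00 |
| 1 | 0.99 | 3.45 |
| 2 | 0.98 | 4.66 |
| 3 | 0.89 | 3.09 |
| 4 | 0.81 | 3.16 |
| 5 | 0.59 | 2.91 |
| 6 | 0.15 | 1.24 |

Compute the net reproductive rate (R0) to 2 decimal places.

15.19

lx·mx by age: 0, 3.4155, 4.5668, 2.7501, 2.5596, 1.7169, 0.186
R0 = Σ lx·mx = 15.1949 → 15.19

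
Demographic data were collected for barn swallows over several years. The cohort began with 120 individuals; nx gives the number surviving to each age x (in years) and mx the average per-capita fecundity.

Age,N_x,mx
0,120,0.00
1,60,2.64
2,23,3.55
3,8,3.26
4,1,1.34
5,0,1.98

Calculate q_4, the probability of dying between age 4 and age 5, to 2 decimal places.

lx = nx/n0 = nx/120: 1, 0.5, 0.19167…, 0.06667…, 0.00833…, 0
q_4 = (l_4 − l_5) / l_4 = (0.008333… − 0) / 0.008333…
     = 0.008333… / 0.008333… = 1 → 1.00

1.00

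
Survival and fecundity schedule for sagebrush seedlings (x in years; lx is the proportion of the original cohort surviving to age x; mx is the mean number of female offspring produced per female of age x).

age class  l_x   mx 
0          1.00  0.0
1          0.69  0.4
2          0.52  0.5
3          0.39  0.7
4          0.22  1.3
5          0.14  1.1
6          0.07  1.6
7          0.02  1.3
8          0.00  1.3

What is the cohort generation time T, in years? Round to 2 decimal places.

lx·mx: 0, 0.276, 0.26, 0.273, 0.286, 0.154, 0.112, 0.026, 0 → R0 = 1.387
x·lx·mx: 0, 0.276, 0.52, 0.819, 1.144, 0.77, 0.672, 0.182, 0 → Σ = 4.383
T = 4.383 / 1.387 = 3.160058… → 3.16

3.16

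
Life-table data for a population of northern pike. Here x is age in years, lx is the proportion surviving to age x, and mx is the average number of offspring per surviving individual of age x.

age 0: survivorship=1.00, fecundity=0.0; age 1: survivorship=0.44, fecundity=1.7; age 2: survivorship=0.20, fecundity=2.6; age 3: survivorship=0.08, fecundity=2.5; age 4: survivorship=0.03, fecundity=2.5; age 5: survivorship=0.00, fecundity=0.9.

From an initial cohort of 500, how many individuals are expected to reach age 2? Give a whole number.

Expected survivors = N0 · l_2 = 500 × 0.20 = 100 → 100

100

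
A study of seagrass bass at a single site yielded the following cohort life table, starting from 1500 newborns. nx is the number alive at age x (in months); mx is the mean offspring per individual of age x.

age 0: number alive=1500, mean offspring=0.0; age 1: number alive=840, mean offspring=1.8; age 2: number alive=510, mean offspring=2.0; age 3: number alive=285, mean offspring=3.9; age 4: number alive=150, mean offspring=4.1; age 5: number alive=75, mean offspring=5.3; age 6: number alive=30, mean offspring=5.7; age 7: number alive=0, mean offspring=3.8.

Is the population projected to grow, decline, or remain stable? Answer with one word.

lx = nx/n0 = nx/1500: 1, 0.56, 0.34, 0.19, 0.1, 0.05, 0.02, 0
R0 = Σ lx·mx = 0 + 1.008 + 0.68 + 0.741 + 0.41 + 0.265 + 0.114 + 0 = 3.218
R0 > 1, so the population is growing.

growing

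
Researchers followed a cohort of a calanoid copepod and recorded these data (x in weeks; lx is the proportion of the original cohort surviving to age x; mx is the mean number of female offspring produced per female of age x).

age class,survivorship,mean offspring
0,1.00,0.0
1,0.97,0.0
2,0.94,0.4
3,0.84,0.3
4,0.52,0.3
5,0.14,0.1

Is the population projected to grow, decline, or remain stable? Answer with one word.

R0 = Σ lx·mx = 0 + 0 + 0.376 + 0.252 + 0.156 + 0.014 = 0.798
R0 < 1, so the population is declining.

declining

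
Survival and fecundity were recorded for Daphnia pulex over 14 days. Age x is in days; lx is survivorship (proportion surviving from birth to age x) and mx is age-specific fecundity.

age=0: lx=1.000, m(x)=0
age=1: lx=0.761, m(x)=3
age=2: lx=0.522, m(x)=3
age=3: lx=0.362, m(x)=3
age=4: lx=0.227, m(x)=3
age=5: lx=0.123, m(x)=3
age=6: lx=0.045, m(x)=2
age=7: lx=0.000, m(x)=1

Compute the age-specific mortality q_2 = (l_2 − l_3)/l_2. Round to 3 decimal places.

0.307

q_2 = (l_2 − l_3) / l_2 = (0.522 − 0.362) / 0.522
     = 0.16 / 0.522 = 0.306513… → 0.307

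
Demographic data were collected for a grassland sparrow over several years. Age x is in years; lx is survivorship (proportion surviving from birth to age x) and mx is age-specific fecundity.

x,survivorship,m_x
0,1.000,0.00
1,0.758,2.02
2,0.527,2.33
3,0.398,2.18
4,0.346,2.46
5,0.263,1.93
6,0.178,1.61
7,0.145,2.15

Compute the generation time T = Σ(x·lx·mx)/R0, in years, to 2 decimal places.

lx·mx: 0, 1.53116, 1.22791, 0.86764, 0.85116, 0.50759, 0.28658, 0.31175 → R0 = 5.58379
x·lx·mx: 0, 1.53116, 2.45582, 2.60292, 3.40464, 2.53795, 1.71948, 2.18225 → Σ = 16.43422
T = 16.43422 / 5.58379 = 2.943202… → 2.94

2.94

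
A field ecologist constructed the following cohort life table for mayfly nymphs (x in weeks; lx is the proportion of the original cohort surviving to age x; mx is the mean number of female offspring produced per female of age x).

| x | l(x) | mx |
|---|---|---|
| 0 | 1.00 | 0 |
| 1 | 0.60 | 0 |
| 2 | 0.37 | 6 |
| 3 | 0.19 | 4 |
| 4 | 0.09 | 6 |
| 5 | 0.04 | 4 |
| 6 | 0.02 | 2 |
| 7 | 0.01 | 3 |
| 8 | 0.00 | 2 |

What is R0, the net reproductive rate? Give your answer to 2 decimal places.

lx·mx by age: 0, 0, 2.22, 0.76, 0.54, 0.16, 0.04, 0.03, 0
R0 = Σ lx·mx = 3.75 → 3.75

3.75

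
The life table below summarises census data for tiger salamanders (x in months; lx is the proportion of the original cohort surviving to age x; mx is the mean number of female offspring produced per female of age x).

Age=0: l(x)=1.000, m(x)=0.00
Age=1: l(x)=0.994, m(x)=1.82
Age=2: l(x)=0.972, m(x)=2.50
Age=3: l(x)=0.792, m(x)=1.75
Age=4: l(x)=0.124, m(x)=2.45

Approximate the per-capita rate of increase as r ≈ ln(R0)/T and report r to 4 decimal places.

0.8763

R0 = Σ lx·mx = 0 + 1.80908 + 2.43 + 1.386 + 0.3038 = 5.92888
Σ x·lx·mx = 12.04228; T = 12.04228/5.92888 = 2.03112…
r ≈ ln(R0)/T = ln(5.92888)/2.03112… = 0.876282… → 0.8763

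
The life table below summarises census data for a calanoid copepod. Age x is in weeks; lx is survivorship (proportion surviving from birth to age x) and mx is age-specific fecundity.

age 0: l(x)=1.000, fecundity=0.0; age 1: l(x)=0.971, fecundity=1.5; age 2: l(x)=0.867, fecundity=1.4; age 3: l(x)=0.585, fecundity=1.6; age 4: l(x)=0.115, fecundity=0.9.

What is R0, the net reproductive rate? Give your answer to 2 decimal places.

lx·mx by age: 0, 1.4565, 1.2138, 0.936, 0.1035
R0 = Σ lx·mx = 3.7098 → 3.71

3.71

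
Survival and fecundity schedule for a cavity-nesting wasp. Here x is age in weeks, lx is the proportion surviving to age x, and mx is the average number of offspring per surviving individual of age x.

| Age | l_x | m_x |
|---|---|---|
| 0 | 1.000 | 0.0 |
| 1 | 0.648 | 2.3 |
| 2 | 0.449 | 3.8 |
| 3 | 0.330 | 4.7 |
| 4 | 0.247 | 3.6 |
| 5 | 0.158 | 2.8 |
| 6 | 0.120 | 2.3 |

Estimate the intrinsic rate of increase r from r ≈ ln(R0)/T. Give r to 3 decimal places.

R0 = Σ lx·mx = 0 + 1.4904 + 1.7062 + 1.551 + 0.8892 + 0.4424 + 0.276 = 6.3552
Σ x·lx·mx = 16.9806; T = 16.9806/6.3552 = 2.67192…
r ≈ ln(R0)/T = ln(6.3552)/2.67192… = 0.69211… → 0.692

0.692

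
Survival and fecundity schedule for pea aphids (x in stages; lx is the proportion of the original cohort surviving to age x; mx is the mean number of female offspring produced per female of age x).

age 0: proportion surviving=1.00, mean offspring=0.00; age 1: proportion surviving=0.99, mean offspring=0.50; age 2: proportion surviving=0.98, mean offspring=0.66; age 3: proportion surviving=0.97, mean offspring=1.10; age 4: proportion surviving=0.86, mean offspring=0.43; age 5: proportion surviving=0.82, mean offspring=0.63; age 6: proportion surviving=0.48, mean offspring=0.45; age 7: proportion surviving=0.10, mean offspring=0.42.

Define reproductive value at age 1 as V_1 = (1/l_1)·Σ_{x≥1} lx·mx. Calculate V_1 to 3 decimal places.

3.387

lx·mx for x ≥ 1: 0.495, 0.6468, 1.067, 0.3698, 0.5166, 0.216, 0.042 → sum = 3.3532
V_1 = 3.3532 / l_1 = 3.3532 / 0.99 = 3.387071… → 3.387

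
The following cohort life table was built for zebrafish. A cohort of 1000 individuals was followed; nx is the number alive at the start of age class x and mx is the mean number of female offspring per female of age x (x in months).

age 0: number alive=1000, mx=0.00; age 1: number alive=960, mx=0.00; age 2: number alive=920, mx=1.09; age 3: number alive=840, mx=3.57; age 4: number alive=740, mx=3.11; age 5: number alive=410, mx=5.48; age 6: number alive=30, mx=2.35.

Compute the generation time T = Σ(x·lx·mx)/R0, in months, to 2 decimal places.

lx = nx/n0 = nx/1000: 1, 0.96, 0.92, 0.84, 0.74, 0.41, 0.03
lx·mx: 0, 0, 1.0028, 2.9988, 2.3014, 2.2468, 0.0705 → R0 = 8.6203
x·lx·mx: 0, 0, 2.0056, 8.9964, 9.2056, 11.234, 0.423 → Σ = 31.8646
T = 31.8646 / 8.6203 = 3.696461… → 3.70

3.70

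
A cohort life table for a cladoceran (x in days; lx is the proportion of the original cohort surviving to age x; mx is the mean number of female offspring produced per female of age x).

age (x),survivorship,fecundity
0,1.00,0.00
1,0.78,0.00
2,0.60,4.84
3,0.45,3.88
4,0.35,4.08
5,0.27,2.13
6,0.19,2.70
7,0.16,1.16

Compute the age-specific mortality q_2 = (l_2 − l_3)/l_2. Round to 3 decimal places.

q_2 = (l_2 − l_3) / l_2 = (0.6 − 0.45) / 0.6
     = 0.15 / 0.6 = 0.25 → 0.250

0.250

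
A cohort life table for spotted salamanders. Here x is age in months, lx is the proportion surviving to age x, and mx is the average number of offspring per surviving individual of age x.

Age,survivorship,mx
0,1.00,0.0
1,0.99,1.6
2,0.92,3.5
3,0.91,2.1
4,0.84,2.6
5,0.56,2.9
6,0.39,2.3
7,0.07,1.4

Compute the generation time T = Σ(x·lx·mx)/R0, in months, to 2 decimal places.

3.18

lx·mx: 0, 1.584, 3.22, 1.911, 2.184, 1.624, 0.897, 0.098 → R0 = 11.518
x·lx·mx: 0, 1.584, 6.44, 5.733, 8.736, 8.12, 5.382, 0.686 → Σ = 36.681
T = 36.681 / 11.518 = 3.184667… → 3.18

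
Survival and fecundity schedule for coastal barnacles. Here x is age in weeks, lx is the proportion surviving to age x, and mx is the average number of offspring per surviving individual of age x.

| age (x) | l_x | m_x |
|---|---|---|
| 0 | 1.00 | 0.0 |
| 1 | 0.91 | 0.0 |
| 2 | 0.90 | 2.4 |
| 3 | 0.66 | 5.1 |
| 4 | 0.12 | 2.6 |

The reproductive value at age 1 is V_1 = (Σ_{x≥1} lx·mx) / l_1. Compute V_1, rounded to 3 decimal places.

lx·mx for x ≥ 1: 0, 2.16, 3.366, 0.312 → sum = 5.838
V_1 = 5.838 / l_1 = 5.838 / 0.91 = 6.415385… → 6.415

6.415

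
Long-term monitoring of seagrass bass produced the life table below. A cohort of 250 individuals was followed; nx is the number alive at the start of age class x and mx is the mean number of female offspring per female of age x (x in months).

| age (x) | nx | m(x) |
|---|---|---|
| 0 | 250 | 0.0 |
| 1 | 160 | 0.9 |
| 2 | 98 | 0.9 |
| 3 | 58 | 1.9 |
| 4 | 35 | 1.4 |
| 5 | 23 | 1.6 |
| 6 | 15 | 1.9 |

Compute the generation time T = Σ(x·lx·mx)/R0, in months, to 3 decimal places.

2.632

lx = nx/n0 = nx/250: 1, 0.64, 0.392, 0.232, 0.14, 0.092, 0.06
lx·mx: 0, 0.576, 0.3528, 0.4408, 0.196, 0.1472, 0.114 → R0 = 1.8268
x·lx·mx: 0, 0.576, 0.7056, 1.3224, 0.784, 0.736, 0.684 → Σ = 4.808
T = 4.808 / 1.8268 = 2.631925… → 2.632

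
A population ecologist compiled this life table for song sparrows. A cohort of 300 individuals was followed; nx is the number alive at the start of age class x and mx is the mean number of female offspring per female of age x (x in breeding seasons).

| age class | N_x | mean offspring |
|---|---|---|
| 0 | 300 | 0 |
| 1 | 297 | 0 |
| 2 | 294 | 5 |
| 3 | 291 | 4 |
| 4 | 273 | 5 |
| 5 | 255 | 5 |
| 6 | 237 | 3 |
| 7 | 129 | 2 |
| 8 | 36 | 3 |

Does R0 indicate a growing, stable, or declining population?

lx = nx/n0 = nx/300: 1, 0.99, 0.98, 0.97, 0.91, 0.85, 0.79, 0.43, 0.12
R0 = Σ lx·mx = 0 + 0 + 4.9 + 3.88 + 4.55 + 4.25 + 2.37 + 0.86 + 0.36 = 21.17
R0 > 1, so the population is growing.

growing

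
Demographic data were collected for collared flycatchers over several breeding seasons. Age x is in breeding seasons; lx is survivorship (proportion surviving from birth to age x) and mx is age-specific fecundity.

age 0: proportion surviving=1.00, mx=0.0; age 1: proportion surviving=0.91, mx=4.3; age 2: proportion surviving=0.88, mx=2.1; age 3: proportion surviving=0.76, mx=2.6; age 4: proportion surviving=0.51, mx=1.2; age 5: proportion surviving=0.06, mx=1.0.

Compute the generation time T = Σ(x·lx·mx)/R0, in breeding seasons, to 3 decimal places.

lx·mx: 0, 3.913, 1.848, 1.976, 0.612, 0.06 → R0 = 8.409
x·lx·mx: 0, 3.913, 3.696, 5.928, 2.448, 0.3 → Σ = 16.285
T = 16.285 / 8.409 = 1.936616… → 1.937

1.937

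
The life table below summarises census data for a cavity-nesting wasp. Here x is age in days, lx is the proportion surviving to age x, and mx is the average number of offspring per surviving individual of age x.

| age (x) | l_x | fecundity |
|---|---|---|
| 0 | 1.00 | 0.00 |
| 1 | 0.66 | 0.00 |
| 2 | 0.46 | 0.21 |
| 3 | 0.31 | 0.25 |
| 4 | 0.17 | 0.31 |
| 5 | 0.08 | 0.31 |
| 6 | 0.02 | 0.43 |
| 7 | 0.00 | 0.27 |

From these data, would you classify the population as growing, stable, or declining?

declining

R0 = Σ lx·mx = 0 + 0 + 0.0966 + 0.0775 + 0.0527 + 0.0248 + 0.0086 + 0 = 0.2602
R0 < 1, so the population is declining.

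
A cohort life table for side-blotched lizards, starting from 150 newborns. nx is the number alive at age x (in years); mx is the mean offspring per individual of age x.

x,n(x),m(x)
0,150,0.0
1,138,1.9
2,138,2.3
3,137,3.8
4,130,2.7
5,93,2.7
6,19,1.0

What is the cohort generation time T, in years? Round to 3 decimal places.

lx = nx/n0 = nx/150: 1, 0.92, 0.92, 0.91333…, 0.86667…, 0.62, 0.12667…
lx·mx: 0, 1.748, 2.116, 3.470667…, 2.34…, 1.674, 0.126667… → R0 = 11.475333…
x·lx·mx: 0, 1.748, 4.232, 10.412…, 9.36…, 8.37, 0.76… → Σ = 34.882…
T = 34.882… / 11.475333… = 3.039737… → 3.040

3.040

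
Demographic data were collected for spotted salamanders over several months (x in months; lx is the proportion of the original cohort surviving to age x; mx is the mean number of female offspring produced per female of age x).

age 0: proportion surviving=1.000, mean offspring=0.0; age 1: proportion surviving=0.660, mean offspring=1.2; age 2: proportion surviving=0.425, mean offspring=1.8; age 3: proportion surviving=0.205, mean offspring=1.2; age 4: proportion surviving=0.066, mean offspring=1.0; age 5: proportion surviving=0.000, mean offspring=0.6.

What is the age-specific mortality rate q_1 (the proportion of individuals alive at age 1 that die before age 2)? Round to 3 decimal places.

0.356

q_1 = (l_1 − l_2) / l_1 = (0.66 − 0.425) / 0.66
     = 0.235 / 0.66 = 0.356061… → 0.356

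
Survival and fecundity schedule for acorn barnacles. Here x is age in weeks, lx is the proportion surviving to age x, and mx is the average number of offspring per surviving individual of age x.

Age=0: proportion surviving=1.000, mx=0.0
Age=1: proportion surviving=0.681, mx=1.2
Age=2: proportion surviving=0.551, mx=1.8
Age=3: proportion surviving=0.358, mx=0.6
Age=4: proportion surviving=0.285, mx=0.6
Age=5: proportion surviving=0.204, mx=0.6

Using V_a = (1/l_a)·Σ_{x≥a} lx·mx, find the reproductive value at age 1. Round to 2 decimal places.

lx·mx for x ≥ 1: 0.8172, 0.9918, 0.2148, 0.171, 0.1224 → sum = 2.3172
V_1 = 2.3172 / l_1 = 2.3172 / 0.681 = 3.402643… → 3.40

3.40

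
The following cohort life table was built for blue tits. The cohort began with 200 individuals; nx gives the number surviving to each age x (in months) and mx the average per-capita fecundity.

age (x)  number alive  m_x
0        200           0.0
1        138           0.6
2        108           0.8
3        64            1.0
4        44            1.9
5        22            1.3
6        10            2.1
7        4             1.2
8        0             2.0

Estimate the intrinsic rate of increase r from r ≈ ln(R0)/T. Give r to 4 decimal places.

0.2117

lx = nx/n0 = nx/200: 1, 0.69, 0.54, 0.32, 0.22, 0.11, 0.05, 0.02, 0
R0 = Σ lx·mx = 0 + 0.414 + 0.432 + 0.32 + 0.418 + 0.143 + 0.105 + 0.024 + 0 = 1.856
Σ x·lx·mx = 5.423; T = 5.423/1.856 = 2.92188…
r ≈ ln(R0)/T = ln(1.856)/2.92188… = 0.211653… → 0.2117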